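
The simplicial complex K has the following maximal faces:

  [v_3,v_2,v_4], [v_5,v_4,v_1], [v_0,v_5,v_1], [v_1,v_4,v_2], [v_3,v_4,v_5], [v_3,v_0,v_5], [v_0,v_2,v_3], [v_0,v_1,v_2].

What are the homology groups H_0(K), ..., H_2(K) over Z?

H_0 = Z,  H_1 = 0,  H_2 = Z.

We work with the vertex ordering v_0 < v_1 < v_2 < v_3 < v_4 < v_5. The simplices of K, each written with vertices in increasing order, are:

  0-simplices (6): [v_0], [v_1], [v_2], [v_3], [v_4], [v_5]
  1-simplices (12): [v_0,v_1], [v_0,v_2], [v_0,v_3], [v_0,v_5], [v_1,v_2], [v_1,v_4], [v_1,v_5], [v_2,v_3], [v_2,v_4], [v_3,v_4], [v_3,v_5], [v_4,v_5]
  2-simplices (8): [v_0,v_1,v_2], [v_0,v_1,v_5], [v_0,v_2,v_3], [v_0,v_3,v_5], [v_1,v_2,v_4], [v_1,v_4,v_5], [v_2,v_3,v_4], [v_3,v_4,v_5]

Hence C_0 ≅ Z^6, C_1 ≅ Z^12, C_2 ≅ Z^8.

∂_1: C_1 → C_0 maps an edge to its endpoints' difference, ∂[p,q] = q − p.
The resulting 6×12 matrix has rank 5, and its Smith normal form has invariant factors (1,1,1,1,1).

The boundary map ∂_2: C_2 → C_1 sends each 2-simplex [p,q,r] to [q,r] − [p,r] + [p,q]. For instance
  ∂[v_1,v_2,v_4] = [v_2,v_4] − [v_1,v_4] + [v_1,v_2],
  ∂[v_2,v_3,v_4] = [v_3,v_4] − [v_2,v_4] + [v_2,v_3].
The resulting 12×8 matrix has rank 7, and its Smith normal form has invariant factors (1,1,1,1,1,1,1).

Computing H_k = (kernel of ∂_k) / (image of ∂_{k+1}):

  H_0: rank C_0 − rank ∂_1 = 6 − 5 = 1, and the invariant factors of ∂_1 are all 1, so H_0 = Z.
  H_1: rank ker ∂_1 − rank ∂_2 = (12 − 5) − 7 = 0, and the invariant factors of ∂_2 are all 1, so H_1 = 0.
  H_2: rank ker ∂_2 − rank ∂_3 = (8 − 7) − 0 = 1, and there is no ∂_3, so H_2 = Z.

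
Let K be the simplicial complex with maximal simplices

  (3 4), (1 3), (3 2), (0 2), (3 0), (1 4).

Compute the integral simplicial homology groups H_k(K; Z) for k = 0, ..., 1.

H_0 ≅ Z,  H_1 ≅ Z^2.

Take the total order 0 < 1 < 2 < 3 < 4 on the vertex set. Then K (dimension 1) consists of the simplices:

  0-simplices (5): [0], [1], [2], [3], [4]
  1-simplices (6): [0,2], [0,3], [1,3], [1,4], [2,3], [3,4]

so the chain groups are C_0 ≅ Z^5, C_1 ≅ Z^6.

Boundary ∂_1: C_1 → C_0 is given by ∂[p,q] = [q] − [p].
The 5×6 boundary matrix has rank 4 and Smith normal form diag(1,1,1,1).

Now H_k = ker ∂_k / im ∂_{k+1}, so:

  H_0: rank C_0 − rank ∂_1 = 5 − 4 = 1, and the invariant factors of ∂_1 are all 1, so H_0 = Z.
  H_1: rank ker ∂_1 − rank ∂_2 = (6 − 4) − 0 = 2, and there is no ∂_2, so H_1 = Z^2.

(K is a triangulation of a wedge of 2 circles.)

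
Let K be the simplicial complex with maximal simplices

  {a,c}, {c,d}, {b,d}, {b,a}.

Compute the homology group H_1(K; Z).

We work with the vertex ordering a < b < c < d. The simplices of K, each written with vertices in increasing order, are:

  0-simplices (4): a, b, c, d
  1-simplices (4): ab, ac, bd, cd

giving chain groups C_0 ≅ Z^4, C_1 ≅ Z^4.

The boundary map ∂_1: C_1 → C_0 is given by ∂[p,q] = [q] − [p]. For instance
  ∂bd = d − b.
As a 4×4 matrix over Z this has rank 3, with invariant factors (1,1,1).

From H_k ≅ ker(∂_k) / im(∂_{k+1}) we obtain:

  H_1: rank ker ∂_1 − rank ∂_2 = (4 − 3) − 0 = 1, and there is no ∂_2, so H_1 ≅ Z.

H_1 = Z.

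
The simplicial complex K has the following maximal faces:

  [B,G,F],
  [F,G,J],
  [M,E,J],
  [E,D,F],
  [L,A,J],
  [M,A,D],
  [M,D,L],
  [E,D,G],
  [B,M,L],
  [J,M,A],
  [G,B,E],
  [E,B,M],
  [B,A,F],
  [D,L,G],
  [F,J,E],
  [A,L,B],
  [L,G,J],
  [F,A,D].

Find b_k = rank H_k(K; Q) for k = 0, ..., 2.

b_0 = 1, b_1 = 1, b_2 = 0.

We work with the vertex ordering A < B < D < E < F < G < J < L < M. The simplices of K, each written with vertices in increasing order, are:

  0-simplices (9): A, B, D, E, F, G, J, L, M
  1-simplices (27): AB, AD, AF, AJ, AL, AM, BE, BF, BG, BL, BM, DE, DF, DG, DL, DM, EF, EG, EJ, EM, FG, FJ, GJ, GL, JL, JM, LM
  2-simplices (18): ABF, ABL, ADF, ADM, AJL, AJM, BEG, BEM, BFG, BLM, DEF, DEG, DGL, DLM, EFJ, EJM, FGJ, GJL

Hence C_0 ≅ Z^9, C_1 ≅ Z^27, C_2 ≅ Z^18.

Boundary ∂_1: C_1 → C_0 sends each edge [p,q] (with p < q) to q − p. For instance
  ∂EG = G − E.
The 9×27 boundary matrix has rank 8 and Smith normal form diag(1,1,1,1,1,1,1,1).

Boundary ∂_2: C_2 → C_1 sends each 2-simplex [p,q,r] to [q,r] − [p,r] + [p,q]. For instance
  ∂DGL = GL − DL + DG,
  ∂AJL = JL − AL + AJ.
As a 27×18 matrix over Z this has rank 18, with invariant factors (1,1,1,1,1,1,1,1,1,1,1,1,1,1,1,1,1,2).

Reading off H_k = ker ∂_k / im ∂_{k+1}:

  H_0: rank C_0 − rank ∂_1 = 9 − 8 = 1, and the invariant factors of ∂_1 are all 1, so H_0 ≅ Z.
  H_1: rank ker ∂_1 − rank ∂_2 = (27 − 8) − 18 = 1, and ∂_2 has invariant factor 2 > 1, so H_1 ≅ Z ⊕ Z/2Z.
  H_2: rank ker ∂_2 − rank ∂_3 = (18 − 18) − 0 = 0, and there is no ∂_3, so H_2 ≅ 0.

Hence the Betti numbers are b_0 = 1, b_1 = 1, b_2 = 0.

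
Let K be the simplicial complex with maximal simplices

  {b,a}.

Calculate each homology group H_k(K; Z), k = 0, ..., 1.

H_0 = Z,  H_1 = 0.

Order the vertices as a < b. Listing each simplex with vertices in this order, K has dimension 1 with simplices:

  0-simplices (2): a, b
  1-simplices (1): ab

giving chain groups C_0 ≅ Z^2, C_1 ≅ Z^1.

The boundary map ∂_1: C_1 → C_0 sends each edge [p,q] (with p < q) to q − p. For instance
  ∂ab = b − a.
The resulting 2×1 matrix has rank 1, and its Smith normal form has invariant factors (1).

Computing H_k = (kernel of ∂_k) / (image of ∂_{k+1}):

  H_0: rank C_0 − rank ∂_1 = 2 − 1 = 1, and the invariant factors of ∂_1 are all 1, so H_0 ≅ Z.
  H_1: rank ker ∂_1 − rank ∂_2 = (1 − 1) − 0 = 0, and there is no ∂_2, so H_1 ≅ 0.

(K is a triangulation of the 1-simplex.)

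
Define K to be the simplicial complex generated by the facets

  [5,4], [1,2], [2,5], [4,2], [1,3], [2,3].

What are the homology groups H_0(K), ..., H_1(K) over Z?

We work with the vertex ordering 1 < 2 < 3 < 4 < 5. The simplices of K, each written with vertices in increasing order, are:

  0-simplices (5): [1], [2], [3], [4], [5]
  1-simplices (6): [1,2], [1,3], [2,3], [2,4], [2,5], [4,5]

Hence C_0 ≅ Z^5, C_1 ≅ Z^6.

Boundary ∂_1: C_1 → C_0 is given by ∂[p,q] = [q] − [p]. For instance
  ∂[1,3] = [3] − [1].
As a 5×6 matrix over Z this has rank 4, with invariant factors (1,1,1,1).

Now H_k = ker ∂_k / im ∂_{k+1}, so:

  H_0: rank C_0 − rank ∂_1 = 5 − 4 = 1, and the invariant factors of ∂_1 are all 1, so H_0 = Z.
  H_1: rank ker ∂_1 − rank ∂_2 = (6 − 4) − 0 = 2, and there is no ∂_2, so H_1 = Z^2.

As a check, the Euler characteristic is 5 − 6 = -1, which agrees with 1 − 2 = -1.

H_0 = Z,  H_1 = Z^2.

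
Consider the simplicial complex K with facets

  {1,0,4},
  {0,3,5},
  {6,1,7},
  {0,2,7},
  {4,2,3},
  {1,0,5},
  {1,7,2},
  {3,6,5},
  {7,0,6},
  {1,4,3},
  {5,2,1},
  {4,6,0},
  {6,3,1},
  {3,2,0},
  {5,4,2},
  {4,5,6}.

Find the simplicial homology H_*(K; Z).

H_0 = Z,  H_1 = Z^2,  H_2 = Z.

We work with the vertex ordering 0 < 1 < 2 < 3 < 4 < 5 < 6 < 7. The simplices of K, each written with vertices in increasing order, are:

  0-simplices (8): [0], [1], [2], [3], [4], [5], [6], [7]
  1-simplices (24): (24 of them)
  2-simplices (16): [0,1,4], [0,1,5], [0,2,3], [0,2,7], [0,3,5], [0,4,6], [0,6,7], [1,2,5], [1,2,7], [1,3,4], [1,3,6], [1,6,7], [2,3,4], [2,4,5], [3,5,6], [4,5,6]

so the chain groups are C_0 ≅ Z^8, C_1 ≅ Z^24, C_2 ≅ Z^16.

Boundary ∂_1: C_1 → C_0 sends each edge [p,q] (with p < q) to q − p.
As a 8×24 matrix over Z this has rank 7, with invariant factors (1,1,1,1,1,1,1).

The boundary map ∂_2: C_2 → C_1 acts by ∂[p,q,r] = [q,r] − [p,r] + [p,q]. For instance
  ∂[0,2,7] = [2,7] − [0,7] + [0,2],
  ∂[2,4,5] = [4,5] − [2,5] + [2,4].
As a 24×16 matrix over Z this has rank 15, with invariant factors (1,1,1,1,1,1,1,1,1,1,1,1,1,1,1).

Now H_k = ker ∂_k / im ∂_{k+1}, so:

  H_0: rank C_0 − rank ∂_1 = 8 − 7 = 1, and the invariant factors of ∂_1 are all 1, so H_0 ≅ Z.
  H_1: rank ker ∂_1 − rank ∂_2 = (24 − 7) − 15 = 2, and the invariant factors of ∂_2 are all 1, so H_1 ≅ Z^2.
  H_2: rank ker ∂_2 − rank ∂_3 = (16 − 15) − 0 = 1, and there is no ∂_3, so H_2 ≅ Z.

As a check, the Euler characteristic is 8 − 24 + 16 = 0, which agrees with 1 − 2 + 1 = 0.
(K is a triangulation of the torus T^2.)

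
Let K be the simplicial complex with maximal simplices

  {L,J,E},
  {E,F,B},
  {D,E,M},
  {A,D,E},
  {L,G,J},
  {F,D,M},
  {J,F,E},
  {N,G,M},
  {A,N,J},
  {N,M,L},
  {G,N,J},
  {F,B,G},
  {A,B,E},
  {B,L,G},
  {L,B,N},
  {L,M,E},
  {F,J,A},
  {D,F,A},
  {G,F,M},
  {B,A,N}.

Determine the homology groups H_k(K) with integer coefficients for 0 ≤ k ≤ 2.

Order the vertices as A < B < D < E < F < G < J < L < M < N. Listing each simplex with vertices in this order, K has dimension 2 with simplices:

  0-simplices (10): A, B, D, E, F, G, J, L, M, N
  1-simplices (30): AB, AD, AE, AF, AJ, AN, BE, BF, BG, BL, BN, DE, DF, DM, EF, EJ, EL, EM, FG, FJ, FM, GJ, GL, GM, GN, JL, JN, LM, LN, MN
  2-simplices (20): ABE, ABN, ADE, ADF, AFJ, AJN, BEF, BFG, BGL, BLN, DEM, DFM, EFJ, EJL, ELM, FGM, GJL, GJN, GMN, LMN

so the chain groups are C_0 ≅ Z^10, C_1 ≅ Z^30, C_2 ≅ Z^20.

∂_1: C_1 → C_0 sends each edge [p,q] (with p < q) to q − p. For instance
  ∂GJ = J − G.
The resulting 10×30 matrix has rank 9, and its Smith normal form has invariant factors (1,1,1,1,1,1,1,1,1).

The boundary map ∂_2: C_2 → C_1 maps a triangle to the signed sum of its edges. For instance
  ∂EFJ = FJ − EJ + EF,
  ∂BFG = FG − BG + BF.
The 30×20 boundary matrix has rank 20 and Smith normal form diag(1,1,1,1,1,1,1,1,1,1,1,1,1,1,1,1,1,1,1,2).

Reading off H_k = ker ∂_k / im ∂_{k+1}:

  H_0: rank C_0 − rank ∂_1 = 10 − 9 = 1, and the invariant factors of ∂_1 are all 1, so H_0 ≅ Z.
  H_1: rank ker ∂_1 − rank ∂_2 = (30 − 9) − 20 = 1, and ∂_2 has invariant factor 2 > 1, so H_1 ≅ Z ⊕ Z/2Z.
  H_2: rank ker ∂_2 − rank ∂_3 = (20 − 20) − 0 = 0, and there is no ∂_3, so H_2 ≅ 0.

As a check, the Euler characteristic is 10 − 30 + 20 = 0, which agrees with 1 − 1 + 0 = 0.
(K is a triangulation of the Klein bottle.)

H_0 = Z,  H_1 = Z ⊕ Z/2Z,  H_2 = 0.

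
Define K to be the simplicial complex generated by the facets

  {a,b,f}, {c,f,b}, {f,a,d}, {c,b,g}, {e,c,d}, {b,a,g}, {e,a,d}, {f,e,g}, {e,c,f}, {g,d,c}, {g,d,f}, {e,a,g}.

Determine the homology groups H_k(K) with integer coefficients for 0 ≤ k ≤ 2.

H_0 ≅ Z,  H_1 ≅ Z/2,  H_2 = 0.

Order the vertices as a < b < c < d < e < f < g. Listing each simplex with vertices in this order, K has dimension 2 with simplices:

  0-simplices (7): a, b, c, d, e, f, g
  1-simplices (18): ab, ad, ae, af, ag, bc, bf, bg, cd, ce, cf, cg, de, df, dg, ef, eg, fg
  2-simplices (12): abf, abg, ade, adf, aeg, bcf, bcg, cde, cdg, cef, dfg, efg

Hence C_0 ≅ Z^7, C_1 ≅ Z^18, C_2 ≅ Z^12.

The boundary map ∂_1: C_1 → C_0 sends each edge [p,q] (with p < q) to q − p.
As a 7×18 matrix over Z this has rank 6, with invariant factors (1,1,1,1,1,1).

∂_2: C_2 → C_1 sends each 2-simplex [p,q,r] to [q,r] − [p,r] + [p,q]. For instance
  ∂cdg = dg − cg + cd,
  ∂bcg = cg − bg + bc.
The 18×12 boundary matrix has rank 12 and Smith normal form diag(1,1,1,1,1,1,1,1,1,1,1,2).

Now H_k = ker ∂_k / im ∂_{k+1}, so:

  H_0: rank C_0 − rank ∂_1 = 7 − 6 = 1, and the invariant factors of ∂_1 are all 1, so H_0 ≅ Z.
  H_1: rank ker ∂_1 − rank ∂_2 = (18 − 6) − 12 = 0, and ∂_2 has invariant factor 2 > 1, so H_1 ≅ Z/2.
  H_2: rank ker ∂_2 − rank ∂_3 = (12 − 12) − 0 = 0, and there is no ∂_3, so H_2 ≅ 0.

As a check, the Euler characteristic is 7 − 18 + 12 = 1, which agrees with 1 − 0 + 0 = 1.
(K is a triangulation of the real projective plane RP^2.)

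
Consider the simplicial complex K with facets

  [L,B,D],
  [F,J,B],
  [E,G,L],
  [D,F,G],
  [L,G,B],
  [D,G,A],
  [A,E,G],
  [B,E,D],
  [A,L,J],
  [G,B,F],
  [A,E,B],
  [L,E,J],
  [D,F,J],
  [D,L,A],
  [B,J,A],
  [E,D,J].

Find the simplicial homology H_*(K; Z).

Fix the vertex order A < B < D < E < F < G < J < L and write every simplex with vertices in increasing order. Then dim K = 2 and the simplices of K are:

  0-simplices (8): A, B, D, E, F, G, J, L
  1-simplices (24): AB, AD, AE, AG, AJ, AL, BD, BE, BF, BG, BJ, BL, DE, DF, DG, DJ, DL, EG, EJ, EL, FG, FJ, GL, JL
  2-simplices (16): ABE, ABJ, ADG, ADL, AEG, AJL, BDE, BDL, BFG, BFJ, BGL, DEJ, DFG, DFJ, EGL, EJL

so the chain groups are C_0 ≅ Z^8, C_1 ≅ Z^24, C_2 ≅ Z^16.

The boundary map ∂_1: C_1 → C_0 sends each edge [p,q] (with p < q) to q − p. For instance
  ∂AD = D − A.
This gives a 8×24 integer matrix of rank 7; reducing to Smith normal form yields diagonal entries (1,1,1,1,1,1,1).

The boundary map ∂_2: C_2 → C_1 acts by ∂[p,q,r] = [q,r] − [p,r] + [p,q]. For instance
  ∂BFJ = FJ − BJ + BF,
  ∂DFG = FG − DG + DF.
The 24×16 boundary matrix has rank 15 and Smith normal form diag(1,1,1,1,1,1,1,1,1,1,1,1,1,1,1).

Reading off H_k = ker ∂_k / im ∂_{k+1}:

  H_0: rank C_0 − rank ∂_1 = 8 − 7 = 1, and the invariant factors of ∂_1 are all 1, so H_0 ≅ Z.
  H_1: rank ker ∂_1 − rank ∂_2 = (24 − 7) − 15 = 2, and the invariant factors of ∂_2 are all 1, so H_1 ≅ Z^2.
  H_2: rank ker ∂_2 − rank ∂_3 = (16 − 15) − 0 = 1, and there is no ∂_3, so H_2 ≅ Z.

As a check, the Euler characteristic is 8 − 24 + 16 = 0, which agrees with 1 − 2 + 1 = 0.
(K is a triangulation of the torus T^2.)

H_0 ≅ Z,  H_1 ≅ Z^2,  H_2 ≅ Z.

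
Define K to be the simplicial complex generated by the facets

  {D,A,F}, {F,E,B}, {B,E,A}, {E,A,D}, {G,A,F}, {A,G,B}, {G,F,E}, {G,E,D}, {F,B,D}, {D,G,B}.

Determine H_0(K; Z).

K has 6 vertices, 15 edges, 10 triangles.
rank ∂_0 = 0, rank ∂_1 = 5 ⇒ b_0 = 6 − 0 − 5 = 1; all invariant factors of ∂_1 are 1 so no torsion. So H_0 ≅ Z.

H_0 = Z.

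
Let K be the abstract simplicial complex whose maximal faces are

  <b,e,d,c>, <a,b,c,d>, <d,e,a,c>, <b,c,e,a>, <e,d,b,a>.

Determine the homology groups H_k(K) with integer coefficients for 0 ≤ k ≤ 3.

Fix the vertex order a < b < c < d < e and write every simplex with vertices in increasing order. Then dim K = 3 and the simplices of K are:

  0-simplices (5): a, b, c, d, e
  1-simplices (10): ab, ac, ad, ae, bc, bd, be, cd, ce, de
  2-simplices (10): abc, abd, abe, acd, ace, ade, bcd, bce, bde, cde
  3-simplices (5): abcd, abce, abde, acde, bcde

Hence C_0 ≅ Z^5, C_1 ≅ Z^10, C_2 ≅ Z^10, C_3 ≅ Z^5.

The boundary map ∂_1: C_1 → C_0 sends each edge [p,q] (with p < q) to q − p. For instance
  ∂de = e − d.
As a 5×10 matrix over Z this has rank 4, with invariant factors (1,1,1,1).

Boundary ∂_2: C_2 → C_1 acts by ∂[p,q,r] = [q,r] − [p,r] + [p,q]. For instance
  ∂ace = ce − ae + ac,
  ∂bde = de − be + bd.
As a 10×10 matrix over Z this has rank 6, with invariant factors (1,1,1,1,1,1).

The boundary map ∂_3: C_3 → C_2 sends each 3-simplex σ to the alternating sum Σ_i (−1)^i (σ with its i-th vertex removed). For instance
  ∂abcd = bcd − acd + abd − abc,
  ∂abce = bce − ace + abe − abc.
The resulting 10×5 matrix has rank 4, and its Smith normal form has invariant factors (1,1,1,1).

Computing H_k = (kernel of ∂_k) / (image of ∂_{k+1}):

  H_0: rank C_0 − rank ∂_1 = 5 − 4 = 1, and the invariant factors of ∂_1 are all 1, so H_0 ≅ Z.
  H_1: rank ker ∂_1 − rank ∂_2 = (10 − 4) − 6 = 0, and the invariant factors of ∂_2 are all 1, so H_1 ≅ 0.
  H_2: rank ker ∂_2 − rank ∂_3 = (10 − 6) − 4 = 0, and the invariant factors of ∂_3 are all 1, so H_2 ≅ 0.
  H_3: rank ker ∂_3 − rank ∂_4 = (5 − 4) − 0 = 1, and there is no ∂_4, so H_3 ≅ Z.

H_0 ≅ Z,  H_1 = 0,  H_2 = 0,  H_3 ≅ Z.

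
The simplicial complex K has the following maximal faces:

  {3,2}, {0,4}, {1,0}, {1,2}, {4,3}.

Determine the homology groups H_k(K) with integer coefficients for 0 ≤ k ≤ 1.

Order the vertices as 0 < 1 < 2 < 3 < 4. Listing each simplex with vertices in this order, K has dimension 1 with simplices:

  0-simplices (5): [0], [1], [2], [3], [4]
  1-simplices (5): [0,1], [0,4], [1,2], [2,3], [3,4]

giving chain groups C_0 ≅ Z^5, C_1 ≅ Z^5.

The boundary map ∂_1: C_1 → C_0 maps an edge to its endpoints' difference, ∂[p,q] = q − p.
The 5×5 boundary matrix has rank 4 and Smith normal form diag(1,1,1,1).

Reading off H_k = ker ∂_k / im ∂_{k+1}:

  H_0: rank C_0 − rank ∂_1 = 5 − 4 = 1, and the invariant factors of ∂_1 are all 1, so H_0 = Z.
  H_1: rank ker ∂_1 − rank ∂_2 = (5 − 4) − 0 = 1, and there is no ∂_2, so H_1 = Z.

As a check, the Euler characteristic is 5 − 5 = 0, which agrees with 1 − 1 = 0.
(K is a triangulation of the circle S^1.)

H_0 ≅ Z,  H_1 ≅ Z.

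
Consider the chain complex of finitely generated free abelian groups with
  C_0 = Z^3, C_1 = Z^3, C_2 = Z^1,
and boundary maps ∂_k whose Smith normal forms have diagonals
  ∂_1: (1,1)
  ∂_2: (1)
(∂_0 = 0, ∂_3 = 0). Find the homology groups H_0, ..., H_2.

H_0 = Z,  H_1 = 0,  H_2 = 0.

H_0: b_0 = 3 − 0 − 2 = 1; torsion from ∂_1 factors > 1: none. So H_0 = Z.
H_1: b_1 = 3 − 2 − 1 = 0; torsion from ∂_2 factors > 1: none. So H_1 = 0.
H_2: b_2 = 1 − 1 − 0 = 0; torsion from ∂_3 factors > 1: none. So H_2 = 0.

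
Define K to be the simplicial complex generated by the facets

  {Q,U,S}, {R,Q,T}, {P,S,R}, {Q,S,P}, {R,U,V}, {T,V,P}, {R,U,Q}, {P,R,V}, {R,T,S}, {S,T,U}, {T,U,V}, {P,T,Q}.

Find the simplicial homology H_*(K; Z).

Take the total order P < Q < R < S < T < U < V on the vertex set. Then K (dimension 2) consists of the simplices:

  0-simplices (7): P, Q, R, S, T, U, V
  1-simplices (18): PQ, PR, PS, PT, PV, QR, QS, QT, QU, RS, RT, RU, RV, ST, SU, TU, TV, UV
  2-simplices (12): PQS, PQT, PRS, PRV, PTV, QRT, QRU, QSU, RST, RUV, STU, TUV

so the chain groups are C_0 ≅ Z^7, C_1 ≅ Z^18, C_2 ≅ Z^12.

∂_1: C_1 → C_0 is given by ∂[p,q] = [q] − [p]. For instance
  ∂ST = T − S.
This gives a 7×18 integer matrix of rank 6; reducing to Smith normal form yields diagonal entries (1,1,1,1,1,1).

∂_2: C_2 → C_1 sends each 2-simplex [p,q,r] to [q,r] − [p,r] + [p,q]. For instance
  ∂PTV = TV − PV + PT,
  ∂QRT = RT − QT + QR.
As a 18×12 matrix over Z this has rank 12, with invariant factors (1,1,1,1,1,1,1,1,1,1,1,2).

Computing H_k = (kernel of ∂_k) / (image of ∂_{k+1}):

  H_0: rank C_0 − rank ∂_1 = 7 − 6 = 1, and the invariant factors of ∂_1 are all 1, so H_0 ≅ Z.
  H_1: rank ker ∂_1 − rank ∂_2 = (18 − 6) − 12 = 0, and ∂_2 has invariant factor 2 > 1, so H_1 ≅ Z/2.
  H_2: rank ker ∂_2 − rank ∂_3 = (12 − 12) − 0 = 0, and there is no ∂_3, so H_2 ≅ 0.

As a check, the Euler characteristic is 7 − 18 + 12 = 1, which agrees with 1 − 0 + 0 = 1.
(K is a triangulation of the real projective plane RP^2.)

H_0 ≅ Z,  H_1 ≅ Z/2,  H_2 = 0.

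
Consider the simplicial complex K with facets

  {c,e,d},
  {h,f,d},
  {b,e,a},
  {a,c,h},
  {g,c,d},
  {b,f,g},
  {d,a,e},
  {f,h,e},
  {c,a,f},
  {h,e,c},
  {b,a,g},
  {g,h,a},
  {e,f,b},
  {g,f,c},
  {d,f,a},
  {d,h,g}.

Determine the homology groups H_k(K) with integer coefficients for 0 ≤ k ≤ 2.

Take the total order a < b < c < d < e < f < g < h on the vertex set. Then K (dimension 2) consists of the simplices:

  0-simplices (8): a, b, c, d, e, f, g, h
  1-simplices (24): ab, ac, ad, ae, af, ag, ah, be, bf, bg, cd, ce, cf, cg, ch, de, df, dg, dh, ef, eh, fg, fh, gh
  2-simplices (16): abe, abg, acf, ach, ade, adf, agh, bef, bfg, cde, cdg, ceh, cfg, dfh, dgh, efh

Hence C_0 ≅ Z^8, C_1 ≅ Z^24, C_2 ≅ Z^16.

Boundary ∂_1: C_1 → C_0 maps an edge to its endpoints' difference, ∂[p,q] = q − p.
As a 8×24 matrix over Z this has rank 7, with invariant factors (1,1,1,1,1,1,1).

The boundary map ∂_2: C_2 → C_1 maps a triangle to the signed sum of its edges. For instance
  ∂ceh = eh − ch + ce,
  ∂dgh = gh − dh + dg.
As a 24×16 matrix over Z this has rank 15, with invariant factors (1,1,1,1,1,1,1,1,1,1,1,1,1,1,1).

Computing H_k = (kernel of ∂_k) / (image of ∂_{k+1}):

  H_0: rank C_0 − rank ∂_1 = 8 − 7 = 1, and the invariant factors of ∂_1 are all 1, so H_0 ≅ Z.
  H_1: rank ker ∂_1 − rank ∂_2 = (24 − 7) − 15 = 2, and the invariant factors of ∂_2 are all 1, so H_1 ≅ Z^2.
  H_2: rank ker ∂_2 − rank ∂_3 = (16 − 15) − 0 = 1, and there is no ∂_3, so H_2 ≅ Z.

H_0 = Z,  H_1 = Z^2,  H_2 = Z.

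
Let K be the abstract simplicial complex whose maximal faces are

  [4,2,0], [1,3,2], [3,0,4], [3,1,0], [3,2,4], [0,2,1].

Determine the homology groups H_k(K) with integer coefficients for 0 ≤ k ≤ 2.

We work with the vertex ordering 0 < 1 < 2 < 3 < 4. The simplices of K, each written with vertices in increasing order, are:

  0-simplices (5): [0], [1], [2], [3], [4]
  1-simplices (9): [0,1], [0,2], [0,3], [0,4], [1,2], [1,3], [2,3], [2,4], [3,4]
  2-simplices (6): [0,1,2], [0,1,3], [0,2,4], [0,3,4], [1,2,3], [2,3,4]

giving chain groups C_0 ≅ Z^5, C_1 ≅ Z^9, C_2 ≅ Z^6.

The boundary map ∂_1: C_1 → C_0 is given by ∂[p,q] = [q] − [p]. For instance
  ∂[3,4] = [4] − [3].
This gives a 5×9 integer matrix of rank 4; reducing to Smith normal form yields diagonal entries (1,1,1,1).

∂_2: C_2 → C_1 maps a triangle to the signed sum of its edges. For instance
  ∂[0,1,3] = [1,3] − [0,3] + [0,1],
  ∂[1,2,3] = [2,3] − [1,3] + [1,2].
As a 9×6 matrix over Z this has rank 5, with invariant factors (1,1,1,1,1).

Now H_k = ker ∂_k / im ∂_{k+1}, so:

  H_0: rank C_0 − rank ∂_1 = 5 − 4 = 1, and the invariant factors of ∂_1 are all 1, so H_0 = Z.
  H_1: rank ker ∂_1 − rank ∂_2 = (9 − 4) − 5 = 0, and the invariant factors of ∂_2 are all 1, so H_1 = 0.
  H_2: rank ker ∂_2 − rank ∂_3 = (6 − 5) − 0 = 1, and there is no ∂_3, so H_2 = Z.

As a check, the Euler characteristic is 5 − 9 + 6 = 2, which agrees with 1 − 0 + 1 = 2.

H_0 = Z,  H_1 = 0,  H_2 = Z.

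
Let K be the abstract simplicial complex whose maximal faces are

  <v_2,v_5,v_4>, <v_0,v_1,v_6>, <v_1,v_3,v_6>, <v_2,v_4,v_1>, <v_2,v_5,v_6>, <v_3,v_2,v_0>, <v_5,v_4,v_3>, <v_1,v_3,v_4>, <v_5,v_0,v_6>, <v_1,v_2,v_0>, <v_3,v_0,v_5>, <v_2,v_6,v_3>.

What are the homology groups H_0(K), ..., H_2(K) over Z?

H_0 = Z,  H_1 = Z/2,  H_2 = 0.

We work with the vertex ordering v_0 < v_1 < v_2 < v_3 < v_4 < v_5 < v_6. The simplices of K, each written with vertices in increasing order, are:

  0-simplices (7): [v_0], [v_1], [v_2], [v_3], [v_4], [v_5], [v_6]
  1-simplices (18): (18 of them)
  2-simplices (12): (12 of them)

giving chain groups C_0 ≅ Z^7, C_1 ≅ Z^18, C_2 ≅ Z^12.

Boundary ∂_1: C_1 → C_0 maps an edge to its endpoints' difference, ∂[p,q] = q − p. For instance
  ∂[v_5,v_6] = [v_6] − [v_5].
This gives a 7×18 integer matrix of rank 6; reducing to Smith normal form yields diagonal entries (1,1,1,1,1,1).

The boundary map ∂_2: C_2 → C_1 sends each 2-simplex [p,q,r] to [q,r] − [p,r] + [p,q]. For instance
  ∂[v_1,v_3,v_6] = [v_3,v_6] − [v_1,v_6] + [v_1,v_3],
  ∂[v_3,v_4,v_5] = [v_4,v_5] − [v_3,v_5] + [v_3,v_4].
The resulting 18×12 matrix has rank 12, and its Smith normal form has invariant factors (1,1,1,1,1,1,1,1,1,1,1,2).

Reading off H_k = ker ∂_k / im ∂_{k+1}:

  H_0: rank C_0 − rank ∂_1 = 7 − 6 = 1, and the invariant factors of ∂_1 are all 1, so H_0 ≅ Z.
  H_1: rank ker ∂_1 − rank ∂_2 = (18 − 6) − 12 = 0, and ∂_2 has invariant factor 2 > 1, so H_1 ≅ Z/2.
  H_2: rank ker ∂_2 − rank ∂_3 = (12 − 12) − 0 = 0, and there is no ∂_3, so H_2 ≅ 0.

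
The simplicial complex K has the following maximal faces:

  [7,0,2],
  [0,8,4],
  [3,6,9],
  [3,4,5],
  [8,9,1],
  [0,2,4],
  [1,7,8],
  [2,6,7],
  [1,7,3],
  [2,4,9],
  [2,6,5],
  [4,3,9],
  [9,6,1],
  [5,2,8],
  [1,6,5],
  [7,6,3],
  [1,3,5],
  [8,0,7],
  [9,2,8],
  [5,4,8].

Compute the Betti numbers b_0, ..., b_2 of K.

Order the vertices as 0 < 1 < 2 < 3 < 4 < 5 < 6 < 7 < 8 < 9. Listing each simplex with vertices in this order, K has dimension 2 with simplices:

  0-simplices (10): [0], [1], [2], [3], [4], [5], [6], [7], [8], [9]
  1-simplices (30): (30 of them)
  2-simplices (20): (20 of them)

Hence C_0 ≅ Z^10, C_1 ≅ Z^30, C_2 ≅ Z^20.

∂_1: C_1 → C_0 maps an edge to its endpoints' difference, ∂[p,q] = q − p. For instance
  ∂[2,6] = [6] − [2].
This gives a 10×30 integer matrix of rank 9; reducing to Smith normal form yields diagonal entries (1,1,1,1,1,1,1,1,1).

Boundary ∂_2: C_2 → C_1 maps a triangle to the signed sum of its edges. For instance
  ∂[1,3,5] = [3,5] − [1,5] + [1,3],
  ∂[1,7,8] = [7,8] − [1,8] + [1,7].
The resulting 30×20 matrix has rank 20, and its Smith normal form has invariant factors (1,1,1,1,1,1,1,1,1,1,1,1,1,1,1,1,1,1,1,2).

Computing H_k = (kernel of ∂_k) / (image of ∂_{k+1}):

  H_0: rank C_0 − rank ∂_1 = 10 − 9 = 1, and the invariant factors of ∂_1 are all 1, so H_0 ≅ Z.
  H_1: rank ker ∂_1 − rank ∂_2 = (30 − 9) − 20 = 1, and ∂_2 has invariant factor 2 > 1, so H_1 ≅ Z × Z/2.
  H_2: rank ker ∂_2 − rank ∂_3 = (20 − 20) − 0 = 0, and there is no ∂_3, so H_2 ≅ 0.

As a check, the Euler characteristic is 10 − 30 + 20 = 0, which agrees with 1 − 1 + 0 = 0.
(K is a triangulation of the Klein bottle.)

Hence the Betti numbers are b_0 = 1, b_1 = 1, b_2 = 0.

b_0 = 1, b_1 = 1, b_2 = 0.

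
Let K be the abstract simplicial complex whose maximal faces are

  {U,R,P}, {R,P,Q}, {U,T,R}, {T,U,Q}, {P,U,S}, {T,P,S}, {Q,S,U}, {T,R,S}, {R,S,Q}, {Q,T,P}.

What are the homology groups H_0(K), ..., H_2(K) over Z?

Take the total order P < Q < R < S < T < U on the vertex set. Then K (dimension 2) consists of the simplices:

  0-simplices (6): P, Q, R, S, T, U
  1-simplices (15): PQ, PR, PS, PT, PU, QR, QS, QT, QU, RS, RT, RU, ST, SU, TU
  2-simplices (10): PQR, PQT, PRU, PST, PSU, QRS, QSU, QTU, RST, RTU

giving chain groups C_0 ≅ Z^6, C_1 ≅ Z^15, C_2 ≅ Z^10.

Boundary ∂_1: C_1 → C_0 maps an edge to its endpoints' difference, ∂[p,q] = q − p. For instance
  ∂PQ = Q − P.
This gives a 6×15 integer matrix of rank 5; reducing to Smith normal form yields diagonal entries (1,1,1,1,1).

The boundary map ∂_2: C_2 → C_1 sends each 2-simplex [p,q,r] to [q,r] − [p,r] + [p,q]. For instance
  ∂PQR = QR − PR + PQ,
  ∂QTU = TU − QU + QT.
As a 15×10 matrix over Z this has rank 10, with invariant factors (1,1,1,1,1,1,1,1,1,2).

Now H_k = ker ∂_k / im ∂_{k+1}, so:

  H_0: rank C_0 − rank ∂_1 = 6 − 5 = 1, and the invariant factors of ∂_1 are all 1, so H_0 ≅ Z.
  H_1: rank ker ∂_1 − rank ∂_2 = (15 − 5) − 10 = 0, and ∂_2 has invariant factor 2 > 1, so H_1 ≅ Z/2.
  H_2: rank ker ∂_2 − rank ∂_3 = (10 − 10) − 0 = 0, and there is no ∂_3, so H_2 ≅ 0.

As a check, the Euler characteristic is 6 − 15 + 10 = 1, which agrees with 1 − 0 + 0 = 1.

H_0 ≅ Z,  H_1 ≅ Z/2,  H_2 = 0.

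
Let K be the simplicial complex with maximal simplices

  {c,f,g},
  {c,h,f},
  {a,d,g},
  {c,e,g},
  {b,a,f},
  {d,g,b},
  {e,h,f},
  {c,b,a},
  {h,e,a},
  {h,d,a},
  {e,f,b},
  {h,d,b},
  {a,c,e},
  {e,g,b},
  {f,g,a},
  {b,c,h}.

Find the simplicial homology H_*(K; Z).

H_0 = Z,  H_1 = Z^2,  H_2 = Z.

We work with the vertex ordering a < b < c < d < e < f < g < h. The simplices of K, each written with vertices in increasing order, are:

  0-simplices (8): a, b, c, d, e, f, g, h
  1-simplices (24): ab, ac, ad, ae, af, ag, ah, bc, bd, be, bf, bg, bh, ce, cf, cg, ch, dg, dh, ef, eg, eh, fg, fh
  2-simplices (16): abc, abf, ace, adg, adh, aeh, afg, bch, bdg, bdh, bef, beg, ceg, cfg, cfh, efh

Hence C_0 ≅ Z^8, C_1 ≅ Z^24, C_2 ≅ Z^16.

∂_1: C_1 → C_0 maps an edge to its endpoints' difference, ∂[p,q] = q − p. For instance
  ∂ag = g − a.
The 8×24 boundary matrix has rank 7 and Smith normal form diag(1,1,1,1,1,1,1).

∂_2: C_2 → C_1 sends each 2-simplex [p,q,r] to [q,r] − [p,r] + [p,q]. For instance
  ∂ace = ce − ae + ac,
  ∂aeh = eh − ah + ae.
This gives a 24×16 integer matrix of rank 15; reducing to Smith normal form yields diagonal entries (1,1,1,1,1,1,1,1,1,1,1,1,1,1,1).

Reading off H_k = ker ∂_k / im ∂_{k+1}:

  H_0: rank C_0 − rank ∂_1 = 8 − 7 = 1, and the invariant factors of ∂_1 are all 1, so H_0 ≅ Z.
  H_1: rank ker ∂_1 − rank ∂_2 = (24 − 7) − 15 = 2, and the invariant factors of ∂_2 are all 1, so H_1 ≅ Z^2.
  H_2: rank ker ∂_2 − rank ∂_3 = (16 − 15) − 0 = 1, and there is no ∂_3, so H_2 ≅ Z.

(K is a triangulation of the torus T^2.)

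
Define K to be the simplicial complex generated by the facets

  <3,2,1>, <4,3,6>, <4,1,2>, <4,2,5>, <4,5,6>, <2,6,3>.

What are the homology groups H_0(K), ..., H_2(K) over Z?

We work with the vertex ordering 1 < 2 < 3 < 4 < 5 < 6. The simplices of K, each written with vertices in increasing order, are:

  0-simplices (6): [1], [2], [3], [4], [5], [6]
  1-simplices (12): [1,2], [1,3], [1,4], [2,3], [2,4], [2,5], [2,6], [3,4], [3,6], [4,5], [4,6], [5,6]
  2-simplices (6): [1,2,3], [1,2,4], [2,3,6], [2,4,5], [3,4,6], [4,5,6]

giving chain groups C_0 ≅ Z^6, C_1 ≅ Z^12, C_2 ≅ Z^6.

The boundary map ∂_1: C_1 → C_0 sends each edge [p,q] (with p < q) to q − p. For instance
  ∂[1,2] = [2] − [1].
The resulting 6×12 matrix has rank 5, and its Smith normal form has invariant factors (1,1,1,1,1).

The boundary map ∂_2: C_2 → C_1 sends each 2-simplex [p,q,r] to [q,r] − [p,r] + [p,q]. For instance
  ∂[2,3,6] = [3,6] − [2,6] + [2,3],
  ∂[1,2,4] = [2,4] − [1,4] + [1,2].
This gives a 12×6 integer matrix of rank 6; reducing to Smith normal form yields diagonal entries (1,1,1,1,1,1).

Reading off H_k = ker ∂_k / im ∂_{k+1}:

  H_0: rank C_0 − rank ∂_1 = 6 − 5 = 1, and the invariant factors of ∂_1 are all 1, so H_0 = Z.
  H_1: rank ker ∂_1 − rank ∂_2 = (12 − 5) − 6 = 1, and the invariant factors of ∂_2 are all 1, so H_1 = Z.
  H_2: rank ker ∂_2 − rank ∂_3 = (6 − 6) − 0 = 0, and there is no ∂_3, so H_2 = 0.

As a check, the Euler characteristic is 6 − 12 + 6 = 0, which agrees with 1 − 1 + 0 = 0.

H_0 ≅ Z,  H_1 ≅ Z,  H_2 = 0.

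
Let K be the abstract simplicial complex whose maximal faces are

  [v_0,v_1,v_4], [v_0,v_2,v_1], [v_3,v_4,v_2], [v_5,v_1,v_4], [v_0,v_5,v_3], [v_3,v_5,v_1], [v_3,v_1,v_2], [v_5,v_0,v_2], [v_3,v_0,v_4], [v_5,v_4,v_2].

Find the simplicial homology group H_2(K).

H_2 ≅ 0.

We work with the vertex ordering v_0 < v_1 < v_2 < v_3 < v_4 < v_5. The simplices of K, each written with vertices in increasing order, are:

  0-simplices (6): [v_0], [v_1], [v_2], [v_3], [v_4], [v_5]
  1-simplices (15): (15 of them)
  2-simplices (10): [v_0,v_1,v_2], [v_0,v_1,v_4], [v_0,v_2,v_5], [v_0,v_3,v_4], [v_0,v_3,v_5], [v_1,v_2,v_3], [v_1,v_3,v_5], [v_1,v_4,v_5], [v_2,v_3,v_4], [v_2,v_4,v_5]

giving chain groups C_0 ≅ Z^6, C_1 ≅ Z^15, C_2 ≅ Z^10.

The boundary map ∂_1: C_1 → C_0 maps an edge to its endpoints' difference, ∂[p,q] = q − p. For instance
  ∂[v_0,v_2] = [v_2] − [v_0].
As a 6×15 matrix over Z this has rank 5, with invariant factors (1,1,1,1,1).

∂_2: C_2 → C_1 acts by ∂[p,q,r] = [q,r] − [p,r] + [p,q]. For instance
  ∂[v_2,v_4,v_5] = [v_4,v_5] − [v_2,v_5] + [v_2,v_4],
  ∂[v_0,v_2,v_5] = [v_2,v_5] − [v_0,v_5] + [v_0,v_2].
The resulting 15×10 matrix has rank 10, and its Smith normal form has invariant factors (1,1,1,1,1,1,1,1,1,2).

Computing H_k = (kernel of ∂_k) / (image of ∂_{k+1}):

  H_2: rank ker ∂_2 − rank ∂_3 = (10 − 10) − 0 = 0, and there is no ∂_3, so H_2 = 0.

(K is a triangulation of the real projective plane RP^2.)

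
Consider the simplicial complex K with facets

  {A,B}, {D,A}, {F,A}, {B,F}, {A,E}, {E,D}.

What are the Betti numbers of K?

b_0 = 1, b_1 = 2.

K has 5 vertices, 6 edges.
rank ∂_0 = 0, rank ∂_1 = 4 ⇒ b_0 = 5 − 0 − 4 = 1; all invariant factors of ∂_1 are 1 so no torsion. So H_0 = Z.
rank ∂_1 = 4, rank ∂_2 = 0 ⇒ b_1 = 6 − 4 − 0 = 2. So H_1 = Z^2.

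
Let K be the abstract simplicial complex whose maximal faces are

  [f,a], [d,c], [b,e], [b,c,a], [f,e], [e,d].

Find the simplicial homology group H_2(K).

H_2 ≅ 0.

Take the total order a < b < c < d < e < f on the vertex set. Then K (dimension 2) consists of the simplices:

  0-simplices (6): a, b, c, d, e, f
  1-simplices (8): ab, ac, af, bc, be, cd, de, ef
  2-simplices (1): abc

so the chain groups are C_0 ≅ Z^6, C_1 ≅ Z^8, C_2 ≅ Z^1.

Boundary ∂_1: C_1 → C_0 maps an edge to its endpoints' difference, ∂[p,q] = q − p. For instance
  ∂ac = c − a.
The resulting 6×8 matrix has rank 5, and its Smith normal form has invariant factors (1,1,1,1,1).

Boundary ∂_2: C_2 → C_1 maps a triangle to the signed sum of its edges. For instance
  ∂abc = bc − ac + ab.
The resulting 8×1 matrix has rank 1, and its Smith normal form has invariant factors (1).

Now H_k = ker ∂_k / im ∂_{k+1}, so:

  H_2: rank ker ∂_2 − rank ∂_3 = (1 − 1) − 0 = 0, and there is no ∂_3, so H_2 = 0.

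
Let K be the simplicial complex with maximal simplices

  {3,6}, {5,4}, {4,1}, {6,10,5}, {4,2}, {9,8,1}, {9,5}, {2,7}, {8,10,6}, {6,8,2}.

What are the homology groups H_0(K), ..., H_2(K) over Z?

H_0 ≅ Z,  H_1 ≅ Z^3,  H_2 = 0.

Order the vertices as 1 < 2 < 3 < 4 < 5 < 6 < 7 < 8 < 9 < 10. Listing each simplex with vertices in this order, K has dimension 2 with simplices:

  0-simplices (10): [1], [2], [3], [4], [5], [6], [7], [8], [9], [10]
  1-simplices (16): [1,4], [1,8], [1,9], [2,4], [2,6], [2,7], [2,8], [3,6], [4,5], [5,6], [5,9], [5,10], [6,8], [6,10], [8,9], [8,10]
  2-simplices (4): [1,8,9], [2,6,8], [5,6,10], [6,8,10]

Hence C_0 ≅ Z^10, C_1 ≅ Z^16, C_2 ≅ Z^4.

∂_1: C_1 → C_0 is given by ∂[p,q] = [q] − [p]. For instance
  ∂[5,10] = [10] − [5].
The resulting 10×16 matrix has rank 9, and its Smith normal form has invariant factors (1,1,1,1,1,1,1,1,1).

Boundary ∂_2: C_2 → C_1 sends each 2-simplex [p,q,r] to [q,r] − [p,r] + [p,q]. For instance
  ∂[1,8,9] = [8,9] − [1,9] + [1,8],
  ∂[2,6,8] = [6,8] − [2,8] + [2,6].
The resulting 16×4 matrix has rank 4, and its Smith normal form has invariant factors (1,1,1,1).

Computing H_k = (kernel of ∂_k) / (image of ∂_{k+1}):

  H_0: rank C_0 − rank ∂_1 = 10 − 9 = 1, and the invariant factors of ∂_1 are all 1, so H_0 = Z.
  H_1: rank ker ∂_1 − rank ∂_2 = (16 − 9) − 4 = 3, and the invariant factors of ∂_2 are all 1, so H_1 = Z^3.
  H_2: rank ker ∂_2 − rank ∂_3 = (4 − 4) − 0 = 0, and there is no ∂_3, so H_2 = 0.

As a check, the Euler characteristic is 10 − 16 + 4 = -2, which agrees with 1 − 3 + 0 = -2.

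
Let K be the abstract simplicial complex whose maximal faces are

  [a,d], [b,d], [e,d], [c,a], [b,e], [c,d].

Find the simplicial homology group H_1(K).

H_1 ≅ Z^2.

Fix the vertex order a < b < c < d < e and write every simplex with vertices in increasing order. Then dim K = 1 and the simplices of K are:

  0-simplices (5): a, b, c, d, e
  1-simplices (6): ac, ad, bd, be, cd, de

giving chain groups C_0 ≅ Z^5, C_1 ≅ Z^6.

The boundary map ∂_1: C_1 → C_0 maps an edge to its endpoints' difference, ∂[p,q] = q − p.
The resulting 5×6 matrix has rank 4, and its Smith normal form has invariant factors (1,1,1,1).

Reading off H_k = ker ∂_k / im ∂_{k+1}:

  H_1: rank ker ∂_1 − rank ∂_2 = (6 − 4) − 0 = 2, and there is no ∂_2, so H_1 = Z^2.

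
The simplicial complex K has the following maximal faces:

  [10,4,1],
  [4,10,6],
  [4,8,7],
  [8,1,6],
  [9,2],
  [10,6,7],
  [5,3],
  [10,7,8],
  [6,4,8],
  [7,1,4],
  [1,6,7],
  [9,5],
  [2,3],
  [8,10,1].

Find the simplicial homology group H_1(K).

H_1 = Z ⊕ Z/2Z.

K has 10 vertices, 19 edges, 10 triangles.
rank ∂_1 = 8, rank ∂_2 = 10 ⇒ b_1 = 19 − 8 − 10 = 1; ∂_2 has invariant factor(s) [2] giving torsion. So H_1 ≅ Z ⊕ Z/2Z.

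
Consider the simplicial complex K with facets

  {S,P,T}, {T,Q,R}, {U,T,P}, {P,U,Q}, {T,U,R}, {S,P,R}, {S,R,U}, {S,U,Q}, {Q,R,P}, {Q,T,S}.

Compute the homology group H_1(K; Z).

We work with the vertex ordering P < Q < R < S < T < U. The simplices of K, each written with vertices in increasing order, are:

  0-simplices (6): P, Q, R, S, T, U
  1-simplices (15): PQ, PR, PS, PT, PU, QR, QS, QT, QU, RS, RT, RU, ST, SU, TU
  2-simplices (10): PQR, PQU, PRS, PST, PTU, QRT, QST, QSU, RSU, RTU

giving chain groups C_0 ≅ Z^6, C_1 ≅ Z^15, C_2 ≅ Z^10.

Boundary ∂_1: C_1 → C_0 sends each edge [p,q] (with p < q) to q − p. For instance
  ∂QU = U − Q.
The 6×15 boundary matrix has rank 5 and Smith normal form diag(1,1,1,1,1).

Boundary ∂_2: C_2 → C_1 acts by ∂[p,q,r] = [q,r] − [p,r] + [p,q]. For instance
  ∂RTU = TU − RU + RT,
  ∂PRS = RS − PS + PR.
The 15×10 boundary matrix has rank 10 and Smith normal form diag(1,1,1,1,1,1,1,1,1,2).

Now H_k = ker ∂_k / im ∂_{k+1}, so:

  H_1: rank ker ∂_1 − rank ∂_2 = (15 − 5) − 10 = 0, and ∂_2 has invariant factor 2 > 1, so H_1 ≅ Z/2.

H_1 = Z/2.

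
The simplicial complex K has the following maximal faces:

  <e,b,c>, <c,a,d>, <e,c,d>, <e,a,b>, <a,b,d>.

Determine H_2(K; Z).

H_2 = 0.

We work with the vertex ordering a < b < c < d < e. The simplices of K, each written with vertices in increasing order, are:

  0-simplices (5): a, b, c, d, e
  1-simplices (10): ab, ac, ad, ae, bc, bd, be, cd, ce, de
  2-simplices (5): abd, abe, acd, bce, cde

so the chain groups are C_0 ≅ Z^5, C_1 ≅ Z^10, C_2 ≅ Z^5.

The boundary map ∂_1: C_1 → C_0 is given by ∂[p,q] = [q] − [p].
The resulting 5×10 matrix has rank 4, and its Smith normal form has invariant factors (1,1,1,1).

The boundary map ∂_2: C_2 → C_1 maps a triangle to the signed sum of its edges. For instance
  ∂bce = ce − be + bc,
  ∂cde = de − ce + cd.
The 10×5 boundary matrix has rank 5 and Smith normal form diag(1,1,1,1,1).

From H_k ≅ ker(∂_k) / im(∂_{k+1}) we obtain:

  H_2: rank ker ∂_2 − rank ∂_3 = (5 − 5) − 0 = 0, and there is no ∂_3, so H_2 ≅ 0.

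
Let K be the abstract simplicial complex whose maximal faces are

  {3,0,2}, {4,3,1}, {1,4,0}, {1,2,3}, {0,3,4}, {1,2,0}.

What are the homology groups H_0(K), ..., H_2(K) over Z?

We work with the vertex ordering 0 < 1 < 2 < 3 < 4. The simplices of K, each written with vertices in increasing order, are:

  0-simplices (5): [0], [1], [2], [3], [4]
  1-simplices (9): [0,1], [0,2], [0,3], [0,4], [1,2], [1,3], [1,4], [2,3], [3,4]
  2-simplices (6): [0,1,2], [0,1,4], [0,2,3], [0,3,4], [1,2,3], [1,3,4]

so the chain groups are C_0 ≅ Z^5, C_1 ≅ Z^9, C_2 ≅ Z^6.

∂_1: C_1 → C_0 is given by ∂[p,q] = [q] − [p]. For instance
  ∂[1,3] = [3] − [1].
The resulting 5×9 matrix has rank 4, and its Smith normal form has invariant factors (1,1,1,1).

Boundary ∂_2: C_2 → C_1 sends each 2-simplex [p,q,r] to [q,r] − [p,r] + [p,q]. For instance
  ∂[1,3,4] = [3,4] − [1,4] + [1,3],
  ∂[0,1,2] = [1,2] − [0,2] + [0,1].
This gives a 9×6 integer matrix of rank 5; reducing to Smith normal form yields diagonal entries (1,1,1,1,1).

Reading off H_k = ker ∂_k / im ∂_{k+1}:

  H_0: rank C_0 − rank ∂_1 = 5 − 4 = 1, and the invariant factors of ∂_1 are all 1, so H_0 ≅ Z.
  H_1: rank ker ∂_1 − rank ∂_2 = (9 − 4) − 5 = 0, and the invariant factors of ∂_2 are all 1, so H_1 ≅ 0.
  H_2: rank ker ∂_2 − rank ∂_3 = (6 − 5) − 0 = 1, and there is no ∂_3, so H_2 ≅ Z.

As a check, the Euler characteristic is 5 − 9 + 6 = 2, which agrees with 1 − 0 + 1 = 2.
(K is a triangulation of the 2-sphere S^2.)

H_0 = Z,  H_1 = 0,  H_2 = Z.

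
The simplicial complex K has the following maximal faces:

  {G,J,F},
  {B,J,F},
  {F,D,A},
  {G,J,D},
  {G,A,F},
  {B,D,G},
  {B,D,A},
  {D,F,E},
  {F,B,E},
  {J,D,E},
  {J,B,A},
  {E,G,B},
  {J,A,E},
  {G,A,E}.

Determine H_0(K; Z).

Take the total order A < B < D < E < F < G < J on the vertex set. Then K (dimension 2) consists of the simplices:

  0-simplices (7): A, B, D, E, F, G, J
  1-simplices (21): AB, AD, AE, AF, AG, AJ, BD, BE, BF, BG, BJ, DE, DF, DG, DJ, EF, EG, EJ, FG, FJ, GJ
  2-simplices (14): ABD, ABJ, ADF, AEG, AEJ, AFG, BDG, BEF, BEG, BFJ, DEF, DEJ, DGJ, FGJ

giving chain groups C_0 ≅ Z^7, C_1 ≅ Z^21, C_2 ≅ Z^14.

The boundary map ∂_1: C_1 → C_0 maps an edge to its endpoints' difference, ∂[p,q] = q − p.
As a 7×21 matrix over Z this has rank 6, with invariant factors (1,1,1,1,1,1).

The boundary map ∂_2: C_2 → C_1 sends each 2-simplex [p,q,r] to [q,r] − [p,r] + [p,q]. For instance
  ∂FGJ = GJ − FJ + FG,
  ∂BEF = EF − BF + BE.
This gives a 21×14 integer matrix of rank 13; reducing to Smith normal form yields diagonal entries (1,1,1,1,1,1,1,1,1,1,1,1,1).

Reading off H_k = ker ∂_k / im ∂_{k+1}:

  H_0: rank C_0 − rank ∂_1 = 7 − 6 = 1, and the invariant factors of ∂_1 are all 1, so H_0 ≅ Z.

H_0 ≅ Z.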